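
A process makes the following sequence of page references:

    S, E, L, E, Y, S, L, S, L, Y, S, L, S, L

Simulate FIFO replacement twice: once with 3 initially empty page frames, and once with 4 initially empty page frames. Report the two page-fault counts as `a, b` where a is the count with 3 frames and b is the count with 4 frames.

5, 4

3 frames: F F F . F F . . . . . . . . → 5 faults.
4 frames: F F F . F . . . . . . . . . → 4 faults.
4 < 5: adding a frame reduced faults, as is typical.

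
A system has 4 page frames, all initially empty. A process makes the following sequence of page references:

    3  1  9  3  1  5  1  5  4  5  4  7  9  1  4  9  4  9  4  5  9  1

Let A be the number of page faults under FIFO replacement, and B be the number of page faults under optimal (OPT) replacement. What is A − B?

2

Under FIFO: F F F . . F . . F . . F . F . F . . . F . . → 9 faults.
Under OPT: F F F . . F . . F . . F . . . . . . . F . . → 7 faults.
A − B = 9 − 7 = 2.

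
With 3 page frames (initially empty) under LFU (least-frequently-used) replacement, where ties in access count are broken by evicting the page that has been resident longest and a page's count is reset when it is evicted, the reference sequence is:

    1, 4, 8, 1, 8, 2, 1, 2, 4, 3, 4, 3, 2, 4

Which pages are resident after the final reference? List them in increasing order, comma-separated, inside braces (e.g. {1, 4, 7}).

{1, 2, 4}

1 -> miss, frames [1]
4 -> miss, frames [1, 4]
8 -> miss, frames [1, 4, 8]
1 -> hit
8 -> hit
2 -> miss, evict 4, frames [1, 8, 2]
1 -> hit
2 -> hit
4 -> miss, evict 8, frames [1, 2, 4]
3 -> miss, evict 4, frames [1, 2, 3]
4 -> miss, evict 3, frames [1, 2, 4]
3 -> miss, evict 4, frames [1, 2, 3]
2 -> hit
4 -> miss, evict 3, frames [1, 2, 4]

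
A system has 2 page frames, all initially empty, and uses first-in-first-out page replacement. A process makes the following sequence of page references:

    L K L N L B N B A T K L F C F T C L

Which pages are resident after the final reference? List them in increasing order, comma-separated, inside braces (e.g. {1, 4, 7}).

L → miss, frames [L]
K → miss, frames [L, K]
L → hit
N → miss, evict L, frames [K, N]
L → miss, evict K, frames [N, L]
B → miss, evict N, frames [L, B]
N → miss, evict L, frames [B, N]
B → hit
A → miss, evict B, frames [N, A]
T → miss, evict N, frames [A, T]
K → miss, evict A, frames [T, K]
L → miss, evict T, frames [K, L]
F → miss, evict K, frames [L, F]
C → miss, evict L, frames [F, C]
F → hit
T → miss, evict F, frames [C, T]
C → hit
L → miss, evict C, frames [T, L]

{L, T}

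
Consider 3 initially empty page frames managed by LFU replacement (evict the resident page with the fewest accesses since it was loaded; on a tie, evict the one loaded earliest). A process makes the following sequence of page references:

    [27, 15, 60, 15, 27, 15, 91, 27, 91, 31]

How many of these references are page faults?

5

27 -> miss, frames {27}
15 -> miss, frames {27,15}
60 -> miss, frames {27,15,60}
15 -> hit
27 -> hit
15 -> hit
91 -> miss, evict 60, frames {27,15,91}
27 -> hit
91 -> hit
31 -> miss, evict 91, frames {27,15,31}
Page faults: 5.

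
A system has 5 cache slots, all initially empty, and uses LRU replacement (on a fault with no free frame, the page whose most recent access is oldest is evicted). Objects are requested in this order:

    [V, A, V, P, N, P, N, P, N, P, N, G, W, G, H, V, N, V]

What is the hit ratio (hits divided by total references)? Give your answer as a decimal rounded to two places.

0.56

V → fault, frames [V]
A → fault, frames [V, A]
V → hit
P → fault, frames [A, V, P]
N → fault, frames [A, V, P, N]
P → hit
N → hit
P → hit
N → hit
P → hit
N → hit
G → fault, frames [A, V, P, N, G]
W → fault, evict A, frames [V, P, N, G, W]
G → hit
H → fault, evict V, frames [P, N, W, G, H]
V → fault, evict P, frames [N, W, G, H, V]
N → hit
V → hit
Hits: 10 of 18 references → 10/18 = 0.5556.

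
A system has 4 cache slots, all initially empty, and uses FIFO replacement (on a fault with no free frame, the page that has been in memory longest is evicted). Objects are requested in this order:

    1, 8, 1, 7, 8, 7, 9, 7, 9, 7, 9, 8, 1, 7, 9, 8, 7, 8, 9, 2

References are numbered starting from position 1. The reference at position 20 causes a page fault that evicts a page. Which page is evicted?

pos 1: 1 -> miss, frames {1}
pos 2: 8 -> miss, frames {1,8}
pos 3: 1 -> hit
pos 4: 7 -> miss, frames {1,8,7}
pos 5: 8 -> hit
pos 6: 7 -> hit
pos 7: 9 -> miss, frames {1,8,7,9}
pos 8: 7 -> hit
pos 9: 9 -> hit
pos 10: 7 -> hit
pos 11: 9 -> hit
pos 12: 8 -> hit
pos 13: 1 -> hit
pos 14: 7 -> hit
pos 15: 9 -> hit
pos 16: 8 -> hit
pos 17: 7 -> hit
pos 18: 8 -> hit
pos 19: 9 -> hit
pos 20: 2 -> miss, evict 1, frames {8,7,9,2}
At position 20, page 1 is evicted.

1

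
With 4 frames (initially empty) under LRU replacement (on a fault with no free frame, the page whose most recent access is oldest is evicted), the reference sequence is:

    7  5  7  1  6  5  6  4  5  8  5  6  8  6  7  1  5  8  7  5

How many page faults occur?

10

7: fault, frames {7}
5: fault, frames {7,5}
7: hit
1: fault, frames {5,7,1}
6: fault, frames {5,7,1,6}
5: hit
6: hit
4: fault, evict 7, frames {1,5,6,4}
5: hit
8: fault, evict 1, frames {6,4,5,8}
5: hit
6: hit
8: hit
6: hit
7: fault, evict 4, frames {5,8,6,7}
1: fault, evict 5, frames {8,6,7,1}
5: fault, evict 8, frames {6,7,1,5}
8: fault, evict 6, frames {7,1,5,8}
7: hit
5: hit
Page faults: 10.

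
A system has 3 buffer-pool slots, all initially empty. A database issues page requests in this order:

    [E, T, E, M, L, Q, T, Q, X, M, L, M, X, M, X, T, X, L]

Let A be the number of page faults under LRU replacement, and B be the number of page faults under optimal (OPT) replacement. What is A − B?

3

Under LRU: F F . F F F F . F F F . . . . F . F → 11 faults.
Under OPT: F F . F F F . . F . F . . . . F . . → 8 faults.
A − B = 11 − 8 = 3.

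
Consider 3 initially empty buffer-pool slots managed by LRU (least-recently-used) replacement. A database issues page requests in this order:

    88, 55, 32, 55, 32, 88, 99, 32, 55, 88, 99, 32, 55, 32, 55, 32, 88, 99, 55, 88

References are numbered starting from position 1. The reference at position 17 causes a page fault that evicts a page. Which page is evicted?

pos 1: 88: miss, frames [88]
pos 2: 55: miss, frames [88, 55]
pos 3: 32: miss, frames [88, 55, 32]
pos 4: 55: hit
pos 5: 32: hit
pos 6: 88: hit
pos 7: 99: miss, evict 55, frames [32, 88, 99]
pos 8: 32: hit
pos 9: 55: miss, evict 88, frames [99, 32, 55]
pos 10: 88: miss, evict 99, frames [32, 55, 88]
pos 11: 99: miss, evict 32, frames [55, 88, 99]
pos 12: 32: miss, evict 55, frames [88, 99, 32]
pos 13: 55: miss, evict 88, frames [99, 32, 55]
pos 14: 32: hit
pos 15: 55: hit
pos 16: 32: hit
pos 17: 88: miss, evict 99, frames [55, 32, 88]
At position 17, page 99 is evicted.

99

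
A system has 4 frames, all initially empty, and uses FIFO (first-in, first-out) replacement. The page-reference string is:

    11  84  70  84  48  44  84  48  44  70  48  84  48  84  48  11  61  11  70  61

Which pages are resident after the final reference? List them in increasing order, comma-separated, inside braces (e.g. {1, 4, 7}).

{11, 44, 61, 70}

11 → miss, frames (11)
84 → miss, frames (11 84)
70 → miss, frames (11 84 70)
84 → hit
48 → miss, frames (11 84 70 48)
44 → miss, evict 11, frames (84 70 48 44)
84 → hit
48 → hit
44 → hit
70 → hit
48 → hit
84 → hit
48 → hit
84 → hit
48 → hit
11 → miss, evict 84, frames (70 48 44 11)
61 → miss, evict 70, frames (48 44 11 61)
11 → hit
70 → miss, evict 48, frames (44 11 61 70)
61 → hit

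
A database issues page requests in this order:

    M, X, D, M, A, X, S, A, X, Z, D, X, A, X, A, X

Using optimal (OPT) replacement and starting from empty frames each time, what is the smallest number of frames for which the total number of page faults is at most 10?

f=1: 16 faults
f=2: 10 faults
f=3: 7 faults
f=4: 6 faults
f=5: 6 faults
f=6: 6 faults
Smallest f with faults ≤ 10 is 2.

2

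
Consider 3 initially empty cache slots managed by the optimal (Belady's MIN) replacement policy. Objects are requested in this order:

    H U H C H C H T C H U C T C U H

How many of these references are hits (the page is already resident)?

10

H: fault, frames (H)
U: fault, frames (H U)
H: hit
C: fault, frames (H U C)
H: hit
C: hit
H: hit
T: fault, evict U, frames (H C T)
C: hit
H: hit
U: fault, evict H, frames (C T U)
C: hit
T: hit
C: hit
U: hit
H: fault, evict U, frames (C T H)
Hits: 10.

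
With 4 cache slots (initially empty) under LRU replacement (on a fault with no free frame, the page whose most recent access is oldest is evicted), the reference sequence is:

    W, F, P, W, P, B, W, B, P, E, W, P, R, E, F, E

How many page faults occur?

7

W → fault, frames {W}
F → fault, frames {W,F}
P → fault, frames {W,F,P}
W → hit
P → hit
B → fault, frames {F,W,P,B}
W → hit
B → hit
P → hit
E → fault, evict F, frames {W,B,P,E}
W → hit
P → hit
R → fault, evict B, frames {E,W,P,R}
E → hit
F → fault, evict W, frames {P,R,E,F}
E → hit
Page faults: 7.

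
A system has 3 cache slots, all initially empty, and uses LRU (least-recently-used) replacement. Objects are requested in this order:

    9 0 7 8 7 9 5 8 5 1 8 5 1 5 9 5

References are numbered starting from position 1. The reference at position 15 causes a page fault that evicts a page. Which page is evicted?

8

pos 1: 9 → miss, frames (9)
pos 2: 0 → miss, frames (9 0)
pos 3: 7 → miss, frames (9 0 7)
pos 4: 8 → miss, evict 9, frames (0 7 8)
pos 5: 7 → hit
pos 6: 9 → miss, evict 0, frames (8 7 9)
pos 7: 5 → miss, evict 8, frames (7 9 5)
pos 8: 8 → miss, evict 7, frames (9 5 8)
pos 9: 5 → hit
pos 10: 1 → miss, evict 9, frames (8 5 1)
pos 11: 8 → hit
pos 12: 5 → hit
pos 13: 1 → hit
pos 14: 5 → hit
pos 15: 9 → miss, evict 8, frames (1 5 9)
At position 15, page 8 is evicted.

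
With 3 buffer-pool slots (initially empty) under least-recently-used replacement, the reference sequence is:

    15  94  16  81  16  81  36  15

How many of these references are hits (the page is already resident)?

15 → miss, frames [15]
94 → miss, frames [15, 94]
16 → miss, frames [15, 94, 16]
81 → miss, evict 15, frames [94, 16, 81]
16 → hit
81 → hit
36 → miss, evict 94, frames [16, 81, 36]
15 → miss, evict 16, frames [81, 36, 15]
Hits: 2.

2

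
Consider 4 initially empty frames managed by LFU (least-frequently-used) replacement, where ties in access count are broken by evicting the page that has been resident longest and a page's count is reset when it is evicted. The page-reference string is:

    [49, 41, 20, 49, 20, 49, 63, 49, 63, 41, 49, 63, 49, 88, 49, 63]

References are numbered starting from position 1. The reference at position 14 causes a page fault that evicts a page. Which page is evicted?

41

pos 1: 49: fault, frames (49)
pos 2: 41: fault, frames (49 41)
pos 3: 20: fault, frames (49 41 20)
pos 4: 49: hit
pos 5: 20: hit
pos 6: 49: hit
pos 7: 63: fault, frames (49 41 20 63)
pos 8: 49: hit
pos 9: 63: hit
pos 10: 41: hit
pos 11: 49: hit
pos 12: 63: hit
pos 13: 49: hit
pos 14: 88: fault, evict 41, frames (49 20 63 88)
At position 14, page 41 is evicted.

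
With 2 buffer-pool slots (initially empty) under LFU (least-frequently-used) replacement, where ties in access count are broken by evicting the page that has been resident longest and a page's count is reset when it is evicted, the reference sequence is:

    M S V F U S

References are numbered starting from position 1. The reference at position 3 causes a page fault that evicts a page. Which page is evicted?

M

pos 1: M -> miss, frames (M)
pos 2: S -> miss, frames (M S)
pos 3: V -> miss, evict M, frames (S V)
At position 3, page M is evicted.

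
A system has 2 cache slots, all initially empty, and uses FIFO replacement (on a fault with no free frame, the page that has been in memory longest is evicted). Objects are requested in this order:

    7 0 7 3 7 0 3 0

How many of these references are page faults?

7 -> miss, frames [7]
0 -> miss, frames [7, 0]
7 -> hit
3 -> miss, evict 7, frames [0, 3]
7 -> miss, evict 0, frames [3, 7]
0 -> miss, evict 3, frames [7, 0]
3 -> miss, evict 7, frames [0, 3]
0 -> hit
Page faults: 6.

6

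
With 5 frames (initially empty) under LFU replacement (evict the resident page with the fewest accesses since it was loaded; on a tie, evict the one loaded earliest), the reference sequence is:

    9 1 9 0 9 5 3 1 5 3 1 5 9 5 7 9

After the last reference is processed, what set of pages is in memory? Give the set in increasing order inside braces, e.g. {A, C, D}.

9 -> fault, frames {9}
1 -> fault, frames {9,1}
9 -> hit
0 -> fault, frames {9,1,0}
9 -> hit
5 -> fault, frames {9,1,0,5}
3 -> fault, frames {9,1,0,5,3}
1 -> hit
5 -> hit
3 -> hit
1 -> hit
5 -> hit
9 -> hit
5 -> hit
7 -> fault, evict 0, frames {9,1,5,3,7}
9 -> hit

{1, 3, 5, 7, 9}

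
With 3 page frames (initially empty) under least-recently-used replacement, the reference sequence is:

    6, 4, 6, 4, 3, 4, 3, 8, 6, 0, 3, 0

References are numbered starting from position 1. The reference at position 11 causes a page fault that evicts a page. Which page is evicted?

pos 1: 6 -> fault, frames [6]
pos 2: 4 -> fault, frames [6, 4]
pos 3: 6 -> hit
pos 4: 4 -> hit
pos 5: 3 -> fault, frames [6, 4, 3]
pos 6: 4 -> hit
pos 7: 3 -> hit
pos 8: 8 -> fault, evict 6, frames [4, 3, 8]
pos 9: 6 -> fault, evict 4, frames [3, 8, 6]
pos 10: 0 -> fault, evict 3, frames [8, 6, 0]
pos 11: 3 -> fault, evict 8, frames [6, 0, 3]
At position 11, page 8 is evicted.

8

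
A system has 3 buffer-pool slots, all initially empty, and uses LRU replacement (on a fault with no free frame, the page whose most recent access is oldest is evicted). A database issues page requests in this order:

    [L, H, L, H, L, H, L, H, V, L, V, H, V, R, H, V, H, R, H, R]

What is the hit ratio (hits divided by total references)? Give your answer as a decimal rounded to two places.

0.80

L: fault, frames {L}
H: fault, frames {L,H}
L: hit
H: hit
L: hit
H: hit
L: hit
H: hit
V: fault, frames {L,H,V}
L: hit
V: hit
H: hit
V: hit
R: fault, evict L, frames {H,V,R}
H: hit
V: hit
H: hit
R: hit
H: hit
R: hit
Hits: 16 of 20 references → 16/20 = 0.8000.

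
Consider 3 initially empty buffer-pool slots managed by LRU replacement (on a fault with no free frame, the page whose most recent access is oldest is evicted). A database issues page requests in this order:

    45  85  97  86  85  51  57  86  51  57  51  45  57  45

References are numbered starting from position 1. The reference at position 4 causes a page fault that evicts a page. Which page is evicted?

pos 1: 45: miss, frames (45)
pos 2: 85: miss, frames (45 85)
pos 3: 97: miss, frames (45 85 97)
pos 4: 86: miss, evict 45, frames (85 97 86)
At position 4, page 45 is evicted.

45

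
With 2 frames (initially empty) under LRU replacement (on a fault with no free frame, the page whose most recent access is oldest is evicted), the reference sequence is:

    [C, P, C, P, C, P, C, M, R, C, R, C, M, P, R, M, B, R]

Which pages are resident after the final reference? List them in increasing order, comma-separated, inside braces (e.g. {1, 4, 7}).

C: miss, frames (C)
P: miss, frames (C P)
C: hit
P: hit
C: hit
P: hit
C: hit
M: miss, evict P, frames (C M)
R: miss, evict C, frames (M R)
C: miss, evict M, frames (R C)
R: hit
C: hit
M: miss, evict R, frames (C M)
P: miss, evict C, frames (M P)
R: miss, evict M, frames (P R)
M: miss, evict P, frames (R M)
B: miss, evict R, frames (M B)
R: miss, evict M, frames (B R)

{B, R}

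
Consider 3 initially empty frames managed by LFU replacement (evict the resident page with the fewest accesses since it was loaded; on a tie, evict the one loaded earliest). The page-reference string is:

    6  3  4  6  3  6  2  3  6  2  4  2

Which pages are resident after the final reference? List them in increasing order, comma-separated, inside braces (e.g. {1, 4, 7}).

6: fault, frames [6]
3: fault, frames [6, 3]
4: fault, frames [6, 3, 4]
6: hit
3: hit
6: hit
2: fault, evict 4, frames [6, 3, 2]
3: hit
6: hit
2: hit
4: fault, evict 2, frames [6, 3, 4]
2: fault, evict 4, frames [6, 3, 2]

{2, 3, 6}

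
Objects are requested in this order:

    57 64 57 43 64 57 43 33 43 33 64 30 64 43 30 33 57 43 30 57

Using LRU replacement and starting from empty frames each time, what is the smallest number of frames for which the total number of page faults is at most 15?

3

f=1: 20 faults
f=2: 16 faults
f=3: 11 faults
f=4: 6 faults
f=5: 5 faults
Smallest f with faults ≤ 15 is 3.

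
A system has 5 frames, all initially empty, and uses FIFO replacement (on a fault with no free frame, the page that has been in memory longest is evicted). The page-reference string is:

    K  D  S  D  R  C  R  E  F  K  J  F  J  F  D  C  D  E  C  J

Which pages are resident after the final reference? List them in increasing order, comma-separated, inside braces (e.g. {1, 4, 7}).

{C, D, E, J, K}

K → miss, frames (K)
D → miss, frames (K D)
S → miss, frames (K D S)
D → hit
R → miss, frames (K D S R)
C → miss, frames (K D S R C)
R → hit
E → miss, evict K, frames (D S R C E)
F → miss, evict D, frames (S R C E F)
K → miss, evict S, frames (R C E F K)
J → miss, evict R, frames (C E F K J)
F → hit
J → hit
F → hit
D → miss, evict C, frames (E F K J D)
C → miss, evict E, frames (F K J D C)
D → hit
E → miss, evict F, frames (K J D C E)
C → hit
J → hit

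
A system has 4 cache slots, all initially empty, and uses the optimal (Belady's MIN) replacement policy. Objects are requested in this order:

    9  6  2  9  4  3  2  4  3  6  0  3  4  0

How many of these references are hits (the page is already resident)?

9 → fault, frames {9}
6 → fault, frames {9,6}
2 → fault, frames {9,6,2}
9 → hit
4 → fault, frames {9,6,2,4}
3 → fault, evict 9, frames {6,2,4,3}
2 → hit
4 → hit
3 → hit
6 → hit
0 → fault, evict 2, frames {6,4,3,0}
3 → hit
4 → hit
0 → hit
Hits: 8.

8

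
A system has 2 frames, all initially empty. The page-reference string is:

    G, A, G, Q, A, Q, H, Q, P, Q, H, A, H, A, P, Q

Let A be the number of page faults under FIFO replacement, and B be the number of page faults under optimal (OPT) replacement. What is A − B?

Under FIFO: F F . F . . F . F F F F . . F F → 10 faults.
Under OPT: F F . F . . F . F . F F . . F F → 9 faults.
A − B = 10 − 9 = 1.

1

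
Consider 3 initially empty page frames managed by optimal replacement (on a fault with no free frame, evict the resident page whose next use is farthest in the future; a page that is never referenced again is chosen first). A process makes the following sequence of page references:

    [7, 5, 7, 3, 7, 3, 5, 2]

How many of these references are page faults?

7 -> miss, frames (7)
5 -> miss, frames (7 5)
7 -> hit
3 -> miss, frames (7 5 3)
7 -> hit
3 -> hit
5 -> hit
2 -> miss, evict 3, frames (7 5 2)
Page faults: 4.

4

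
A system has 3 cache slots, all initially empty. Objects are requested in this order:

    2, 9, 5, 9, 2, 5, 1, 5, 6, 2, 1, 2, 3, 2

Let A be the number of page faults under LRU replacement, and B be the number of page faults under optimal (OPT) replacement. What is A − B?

2

Under LRU: F F F . . . F . F F F . F . → 8 faults.
Under OPT: F F F . . . F . F . . . F . → 6 faults.
A − B = 8 − 6 = 2.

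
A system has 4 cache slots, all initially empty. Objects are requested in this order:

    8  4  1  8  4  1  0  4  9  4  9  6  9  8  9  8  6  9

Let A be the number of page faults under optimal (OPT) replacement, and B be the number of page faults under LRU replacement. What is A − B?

-1

Under OPT: F F F . . . F . F . . F . . . . . . → 6 faults.
Under LRU: F F F . . . F . F . . F . F . . . . → 7 faults.
A − B = 6 − 7 = -1.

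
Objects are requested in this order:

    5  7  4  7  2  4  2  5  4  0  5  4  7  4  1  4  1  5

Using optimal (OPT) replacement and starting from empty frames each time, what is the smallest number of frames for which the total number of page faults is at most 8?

f=1: 18 faults
f=2: 10 faults
f=3: 7 faults
f=4: 6 faults
f=5: 6 faults
f=6: 6 faults
Smallest f with faults ≤ 8 is 3.

3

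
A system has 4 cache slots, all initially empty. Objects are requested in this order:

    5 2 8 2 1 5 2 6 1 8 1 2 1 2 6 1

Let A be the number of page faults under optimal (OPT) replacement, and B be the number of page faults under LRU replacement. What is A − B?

-1

Under OPT: F F F . F . . F . . . . . . . . → 5 faults.
Under LRU: F F F . F . . F . F . . . . . . → 6 faults.
A − B = 5 − 6 = -1.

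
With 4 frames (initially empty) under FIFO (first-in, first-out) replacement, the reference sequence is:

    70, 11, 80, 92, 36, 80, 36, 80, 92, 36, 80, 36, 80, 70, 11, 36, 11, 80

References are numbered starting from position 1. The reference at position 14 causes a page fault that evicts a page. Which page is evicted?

pos 1: 70 → miss, frames {70}
pos 2: 11 → miss, frames {70,11}
pos 3: 80 → miss, frames {70,11,80}
pos 4: 92 → miss, frames {70,11,80,92}
pos 5: 36 → miss, evict 70, frames {11,80,92,36}
pos 6: 80 → hit
pos 7: 36 → hit
pos 8: 80 → hit
pos 9: 92 → hit
pos 10: 36 → hit
pos 11: 80 → hit
pos 12: 36 → hit
pos 13: 80 → hit
pos 14: 70 → miss, evict 11, frames {80,92,36,70}
At position 14, page 11 is evicted.

11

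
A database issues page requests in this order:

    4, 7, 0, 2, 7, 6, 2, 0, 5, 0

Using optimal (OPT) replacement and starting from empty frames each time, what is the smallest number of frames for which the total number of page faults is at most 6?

f=1: 10 faults
f=2: 7 faults
f=3: 6 faults
f=4: 6 faults
f=5: 6 faults
f=6: 6 faults
Smallest f with faults ≤ 6 is 3.

3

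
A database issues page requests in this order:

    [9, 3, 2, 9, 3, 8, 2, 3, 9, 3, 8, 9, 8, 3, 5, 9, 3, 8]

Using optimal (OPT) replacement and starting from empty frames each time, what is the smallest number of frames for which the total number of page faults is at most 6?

f=1: 18 faults
f=2: 12 faults
f=3: 7 faults
f=4: 5 faults
f=5: 5 faults
Smallest f with faults ≤ 6 is 4.

4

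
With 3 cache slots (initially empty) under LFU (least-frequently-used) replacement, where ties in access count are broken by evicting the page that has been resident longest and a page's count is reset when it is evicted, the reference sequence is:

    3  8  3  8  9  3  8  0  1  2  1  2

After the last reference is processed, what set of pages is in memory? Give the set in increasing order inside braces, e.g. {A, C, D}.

3 → fault, frames (3)
8 → fault, frames (3 8)
3 → hit
8 → hit
9 → fault, frames (3 8 9)
3 → hit
8 → hit
0 → fault, evict 9, frames (3 8 0)
1 → fault, evict 0, frames (3 8 1)
2 → fault, evict 1, frames (3 8 2)
1 → fault, evict 2, frames (3 8 1)
2 → fault, evict 1, frames (3 8 2)

{2, 3, 8}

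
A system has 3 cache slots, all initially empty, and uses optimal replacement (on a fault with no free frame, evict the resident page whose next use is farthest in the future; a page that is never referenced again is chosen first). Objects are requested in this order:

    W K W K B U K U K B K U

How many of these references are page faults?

4

W -> fault, frames (W)
K -> fault, frames (W K)
W -> hit
K -> hit
B -> fault, frames (W K B)
U -> fault, evict W, frames (K B U)
K -> hit
U -> hit
K -> hit
B -> hit
K -> hit
U -> hit
Page faults: 4.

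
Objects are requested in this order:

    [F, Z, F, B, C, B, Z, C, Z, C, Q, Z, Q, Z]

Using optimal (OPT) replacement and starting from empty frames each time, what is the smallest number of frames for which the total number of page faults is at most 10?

f=1: 14 faults
f=2: 6 faults
f=3: 5 faults
f=4: 5 faults
f=5: 5 faults
Smallest f with faults ≤ 10 is 2.

2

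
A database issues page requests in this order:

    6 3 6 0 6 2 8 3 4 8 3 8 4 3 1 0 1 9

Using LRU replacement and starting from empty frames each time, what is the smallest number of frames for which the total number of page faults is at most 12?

f=1: 18 faults
f=2: 14 faults
f=3: 10 faults
f=4: 10 faults
f=5: 9 faults
f=6: 9 faults
f=7: 8 faults
f=8: 8 faults
Smallest f with faults ≤ 12 is 3.

3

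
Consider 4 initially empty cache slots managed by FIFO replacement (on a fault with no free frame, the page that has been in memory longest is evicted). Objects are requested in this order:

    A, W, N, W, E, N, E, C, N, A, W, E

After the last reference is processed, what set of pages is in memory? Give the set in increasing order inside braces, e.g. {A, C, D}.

{A, C, E, W}

A → miss, frames [A]
W → miss, frames [A, W]
N → miss, frames [A, W, N]
W → hit
E → miss, frames [A, W, N, E]
N → hit
E → hit
C → miss, evict A, frames [W, N, E, C]
N → hit
A → miss, evict W, frames [N, E, C, A]
W → miss, evict N, frames [E, C, A, W]
E → hit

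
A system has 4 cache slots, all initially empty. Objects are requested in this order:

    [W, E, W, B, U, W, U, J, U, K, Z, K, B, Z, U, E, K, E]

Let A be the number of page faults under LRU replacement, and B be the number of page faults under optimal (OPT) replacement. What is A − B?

2

Under LRU: F F . F F . . F . F F . F . . F F . → 10 faults.
Under OPT: F F . F F . . F . F F . . . . F . . → 8 faults.
A − B = 10 − 8 = 2.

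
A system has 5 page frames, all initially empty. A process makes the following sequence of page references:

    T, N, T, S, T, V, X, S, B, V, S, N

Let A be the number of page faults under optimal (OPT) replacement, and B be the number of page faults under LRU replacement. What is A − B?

-1

Under OPT: F F . F . F F . F . . . → 6 faults.
Under LRU: F F . F . F F . F . . F → 7 faults.
A − B = 6 − 7 = -1.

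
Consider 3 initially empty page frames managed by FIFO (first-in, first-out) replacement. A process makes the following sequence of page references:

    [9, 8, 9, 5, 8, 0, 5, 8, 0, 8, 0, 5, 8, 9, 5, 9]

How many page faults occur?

5

9 -> miss, frames {9}
8 -> miss, frames {9,8}
9 -> hit
5 -> miss, frames {9,8,5}
8 -> hit
0 -> miss, evict 9, frames {8,5,0}
5 -> hit
8 -> hit
0 -> hit
8 -> hit
0 -> hit
5 -> hit
8 -> hit
9 -> miss, evict 8, frames {5,0,9}
5 -> hit
9 -> hit
Page faults: 5.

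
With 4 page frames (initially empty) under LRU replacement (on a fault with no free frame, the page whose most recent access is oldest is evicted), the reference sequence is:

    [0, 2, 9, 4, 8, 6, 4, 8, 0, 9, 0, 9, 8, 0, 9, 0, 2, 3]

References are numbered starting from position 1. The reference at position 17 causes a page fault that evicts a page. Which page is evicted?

4

pos 1: 0 -> fault, frames {0}
pos 2: 2 -> fault, frames {0,2}
pos 3: 9 -> fault, frames {0,2,9}
pos 4: 4 -> fault, frames {0,2,9,4}
pos 5: 8 -> fault, evict 0, frames {2,9,4,8}
pos 6: 6 -> fault, evict 2, frames {9,4,8,6}
pos 7: 4 -> hit
pos 8: 8 -> hit
pos 9: 0 -> fault, evict 9, frames {6,4,8,0}
pos 10: 9 -> fault, evict 6, frames {4,8,0,9}
pos 11: 0 -> hit
pos 12: 9 -> hit
pos 13: 8 -> hit
pos 14: 0 -> hit
pos 15: 9 -> hit
pos 16: 0 -> hit
pos 17: 2 -> fault, evict 4, frames {8,9,0,2}
At position 17, page 4 is evicted.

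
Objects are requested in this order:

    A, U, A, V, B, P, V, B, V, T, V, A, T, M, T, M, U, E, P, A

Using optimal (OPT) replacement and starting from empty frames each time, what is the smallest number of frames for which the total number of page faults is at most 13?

2

f=1: 20 faults
f=2: 13 faults
f=3: 11 faults
f=4: 9 faults
f=5: 8 faults
f=6: 8 faults
f=7: 8 faults
f=8: 8 faults
Smallest f with faults ≤ 13 is 2.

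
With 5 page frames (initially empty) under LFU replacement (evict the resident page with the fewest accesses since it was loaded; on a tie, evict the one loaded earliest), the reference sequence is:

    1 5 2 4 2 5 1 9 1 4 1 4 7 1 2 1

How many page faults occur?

6

1: miss, frames [1]
5: miss, frames [1, 5]
2: miss, frames [1, 5, 2]
4: miss, frames [1, 5, 2, 4]
2: hit
5: hit
1: hit
9: miss, frames [1, 5, 2, 4, 9]
1: hit
4: hit
1: hit
4: hit
7: miss, evict 9, frames [1, 5, 2, 4, 7]
1: hit
2: hit
1: hit
Page faults: 6.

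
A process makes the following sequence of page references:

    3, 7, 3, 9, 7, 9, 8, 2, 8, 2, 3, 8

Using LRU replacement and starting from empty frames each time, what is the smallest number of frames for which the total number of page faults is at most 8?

2

f=1: 12 faults
f=2: 8 faults
f=3: 6 faults
f=4: 6 faults
f=5: 5 faults
Smallest f with faults ≤ 8 is 2.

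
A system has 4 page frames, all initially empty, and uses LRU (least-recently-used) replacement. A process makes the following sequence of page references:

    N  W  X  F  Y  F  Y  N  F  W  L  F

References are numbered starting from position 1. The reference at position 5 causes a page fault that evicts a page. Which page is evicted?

pos 1: N → miss, frames {N}
pos 2: W → miss, frames {N,W}
pos 3: X → miss, frames {N,W,X}
pos 4: F → miss, frames {N,W,X,F}
pos 5: Y → miss, evict N, frames {W,X,F,Y}
At position 5, page N is evicted.

N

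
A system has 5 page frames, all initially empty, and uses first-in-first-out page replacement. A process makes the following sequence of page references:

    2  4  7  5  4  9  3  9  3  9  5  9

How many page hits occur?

2 → miss, frames [2]
4 → miss, frames [2, 4]
7 → miss, frames [2, 4, 7]
5 → miss, frames [2, 4, 7, 5]
4 → hit
9 → miss, frames [2, 4, 7, 5, 9]
3 → miss, evict 2, frames [4, 7, 5, 9, 3]
9 → hit
3 → hit
9 → hit
5 → hit
9 → hit
Hits: 6.

6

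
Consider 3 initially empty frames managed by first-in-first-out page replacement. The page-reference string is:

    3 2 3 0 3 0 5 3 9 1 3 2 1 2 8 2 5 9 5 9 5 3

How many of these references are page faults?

3 -> miss, frames (3)
2 -> miss, frames (3 2)
3 -> hit
0 -> miss, frames (3 2 0)
3 -> hit
0 -> hit
5 -> miss, evict 3, frames (2 0 5)
3 -> miss, evict 2, frames (0 5 3)
9 -> miss, evict 0, frames (5 3 9)
1 -> miss, evict 5, frames (3 9 1)
3 -> hit
2 -> miss, evict 3, frames (9 1 2)
1 -> hit
2 -> hit
8 -> miss, evict 9, frames (1 2 8)
2 -> hit
5 -> miss, evict 1, frames (2 8 5)
9 -> miss, evict 2, frames (8 5 9)
5 -> hit
9 -> hit
5 -> hit
3 -> miss, evict 8, frames (5 9 3)
Page faults: 12.

12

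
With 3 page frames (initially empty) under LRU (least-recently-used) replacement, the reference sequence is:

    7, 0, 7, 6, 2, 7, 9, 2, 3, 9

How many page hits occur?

4

7 -> miss, frames {7}
0 -> miss, frames {7,0}
7 -> hit
6 -> miss, frames {0,7,6}
2 -> miss, evict 0, frames {7,6,2}
7 -> hit
9 -> miss, evict 6, frames {2,7,9}
2 -> hit
3 -> miss, evict 7, frames {9,2,3}
9 -> hit
Hits: 4.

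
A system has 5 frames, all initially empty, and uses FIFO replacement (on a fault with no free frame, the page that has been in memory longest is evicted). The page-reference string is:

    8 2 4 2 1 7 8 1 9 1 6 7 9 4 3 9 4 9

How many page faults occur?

8 → miss, frames [8]
2 → miss, frames [8, 2]
4 → miss, frames [8, 2, 4]
2 → hit
1 → miss, frames [8, 2, 4, 1]
7 → miss, frames [8, 2, 4, 1, 7]
8 → hit
1 → hit
9 → miss, evict 8, frames [2, 4, 1, 7, 9]
1 → hit
6 → miss, evict 2, frames [4, 1, 7, 9, 6]
7 → hit
9 → hit
4 → hit
3 → miss, evict 4, frames [1, 7, 9, 6, 3]
9 → hit
4 → miss, evict 1, frames [7, 9, 6, 3, 4]
9 → hit
Page faults: 9.

9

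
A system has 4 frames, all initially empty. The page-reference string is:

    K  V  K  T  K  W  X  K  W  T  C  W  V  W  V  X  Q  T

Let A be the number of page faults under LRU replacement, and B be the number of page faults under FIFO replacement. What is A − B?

Under LRU: F F . F . F F . . . F . F . . F F F → 10 faults.
Under FIFO: F F . F . F F F . . F . F F . F F F → 12 faults.
A − B = 10 − 12 = -2.

-2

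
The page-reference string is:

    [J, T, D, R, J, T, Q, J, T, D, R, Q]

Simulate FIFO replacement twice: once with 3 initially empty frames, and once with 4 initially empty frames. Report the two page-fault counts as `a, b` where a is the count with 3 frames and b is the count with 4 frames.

3 frames: F F F F F F F . . F F . → 9 faults.
4 frames: F F F F . . F F F F F F → 10 faults.
10 > 9: adding a frame increased faults — Belady's anomaly.

9, 10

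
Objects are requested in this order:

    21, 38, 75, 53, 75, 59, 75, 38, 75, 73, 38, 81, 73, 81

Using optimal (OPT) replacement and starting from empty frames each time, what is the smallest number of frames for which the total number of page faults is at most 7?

f=1: 14 faults
f=2: 8 faults
f=3: 7 faults
f=4: 7 faults
f=5: 7 faults
f=6: 7 faults
f=7: 7 faults
Smallest f with faults ≤ 7 is 3.

3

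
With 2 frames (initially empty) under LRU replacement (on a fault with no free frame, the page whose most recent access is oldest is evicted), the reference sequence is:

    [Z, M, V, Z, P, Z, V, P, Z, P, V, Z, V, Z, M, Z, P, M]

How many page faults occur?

13

Z: fault, frames {Z}
M: fault, frames {Z,M}
V: fault, evict Z, frames {M,V}
Z: fault, evict M, frames {V,Z}
P: fault, evict V, frames {Z,P}
Z: hit
V: fault, evict P, frames {Z,V}
P: fault, evict Z, frames {V,P}
Z: fault, evict V, frames {P,Z}
P: hit
V: fault, evict Z, frames {P,V}
Z: fault, evict P, frames {V,Z}
V: hit
Z: hit
M: fault, evict V, frames {Z,M}
Z: hit
P: fault, evict M, frames {Z,P}
M: fault, evict Z, frames {P,M}
Page faults: 13.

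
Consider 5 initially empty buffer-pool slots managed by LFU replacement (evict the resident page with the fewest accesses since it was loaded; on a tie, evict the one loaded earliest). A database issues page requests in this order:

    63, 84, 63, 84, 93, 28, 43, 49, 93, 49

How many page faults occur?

63: fault, frames {63}
84: fault, frames {63,84}
63: hit
84: hit
93: fault, frames {63,84,93}
28: fault, frames {63,84,93,28}
43: fault, frames {63,84,93,28,43}
49: fault, evict 93, frames {63,84,28,43,49}
93: fault, evict 28, frames {63,84,43,49,93}
49: hit
Page faults: 7.

7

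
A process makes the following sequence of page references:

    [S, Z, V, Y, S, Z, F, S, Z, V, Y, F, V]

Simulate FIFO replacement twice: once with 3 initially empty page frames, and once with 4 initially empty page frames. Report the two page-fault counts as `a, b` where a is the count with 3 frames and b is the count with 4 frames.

3 frames: F F F F F F F . . F F . . → 9 faults.
4 frames: F F F F . . F F F F F F . → 10 faults.
10 > 9: adding a frame increased faults — Belady's anomaly.

9, 10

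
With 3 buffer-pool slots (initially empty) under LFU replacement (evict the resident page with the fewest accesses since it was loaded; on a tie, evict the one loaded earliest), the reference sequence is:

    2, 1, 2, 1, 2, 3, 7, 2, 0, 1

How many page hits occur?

2: fault, frames [2]
1: fault, frames [2, 1]
2: hit
1: hit
2: hit
3: fault, frames [2, 1, 3]
7: fault, evict 3, frames [2, 1, 7]
2: hit
0: fault, evict 7, frames [2, 1, 0]
1: hit
Hits: 5.

5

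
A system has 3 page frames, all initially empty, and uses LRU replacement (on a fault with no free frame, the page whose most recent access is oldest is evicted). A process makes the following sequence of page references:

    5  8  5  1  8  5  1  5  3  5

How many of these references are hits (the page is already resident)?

5 → miss, frames {5}
8 → miss, frames {5,8}
5 → hit
1 → miss, frames {8,5,1}
8 → hit
5 → hit
1 → hit
5 → hit
3 → miss, evict 8, frames {1,5,3}
5 → hit
Hits: 6.

6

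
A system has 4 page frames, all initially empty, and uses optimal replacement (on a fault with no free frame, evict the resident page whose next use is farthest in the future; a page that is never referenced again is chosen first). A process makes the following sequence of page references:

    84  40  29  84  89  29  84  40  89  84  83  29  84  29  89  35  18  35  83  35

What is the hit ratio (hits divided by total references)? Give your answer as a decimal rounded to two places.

0.65

84 → fault, frames {84}
40 → fault, frames {84,40}
29 → fault, frames {84,40,29}
84 → hit
89 → fault, frames {84,40,29,89}
29 → hit
84 → hit
40 → hit
89 → hit
84 → hit
83 → fault, evict 40, frames {84,29,89,83}
29 → hit
84 → hit
29 → hit
89 → hit
35 → fault, evict 89, frames {84,29,83,35}
18 → fault, evict 29, frames {84,83,35,18}
35 → hit
83 → hit
35 → hit
Hits: 13 of 20 references → 13/20 = 0.6500.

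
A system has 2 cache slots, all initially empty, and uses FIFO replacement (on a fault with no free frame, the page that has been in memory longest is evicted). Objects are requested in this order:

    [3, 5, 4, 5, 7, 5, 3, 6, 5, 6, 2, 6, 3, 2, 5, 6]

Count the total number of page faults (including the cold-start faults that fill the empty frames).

3 → miss, frames {3}
5 → miss, frames {3,5}
4 → miss, evict 3, frames {5,4}
5 → hit
7 → miss, evict 5, frames {4,7}
5 → miss, evict 4, frames {7,5}
3 → miss, evict 7, frames {5,3}
6 → miss, evict 5, frames {3,6}
5 → miss, evict 3, frames {6,5}
6 → hit
2 → miss, evict 6, frames {5,2}
6 → miss, evict 5, frames {2,6}
3 → miss, evict 2, frames {6,3}
2 → miss, evict 6, frames {3,2}
5 → miss, evict 3, frames {2,5}
6 → miss, evict 2, frames {5,6}
Page faults: 14.

14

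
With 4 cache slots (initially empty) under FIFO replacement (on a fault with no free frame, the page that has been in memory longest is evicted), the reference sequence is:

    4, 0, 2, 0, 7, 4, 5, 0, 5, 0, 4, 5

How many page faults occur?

4: fault, frames [4]
0: fault, frames [4, 0]
2: fault, frames [4, 0, 2]
0: hit
7: fault, frames [4, 0, 2, 7]
4: hit
5: fault, evict 4, frames [0, 2, 7, 5]
0: hit
5: hit
0: hit
4: fault, evict 0, frames [2, 7, 5, 4]
5: hit
Page faults: 6.

6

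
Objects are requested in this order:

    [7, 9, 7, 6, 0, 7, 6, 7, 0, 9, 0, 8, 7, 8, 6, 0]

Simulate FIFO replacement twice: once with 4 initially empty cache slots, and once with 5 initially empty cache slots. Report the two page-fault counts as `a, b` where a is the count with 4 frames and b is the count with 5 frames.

4 frames: F F . F F . . . . . . F F . . . → 6 faults.
5 frames: F F . F F . . . . . . F . . . . → 5 faults.
5 < 6: adding a frame reduced faults, as is typical.

6, 5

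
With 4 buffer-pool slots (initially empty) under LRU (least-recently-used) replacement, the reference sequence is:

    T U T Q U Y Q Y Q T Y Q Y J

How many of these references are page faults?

T -> miss, frames [T]
U -> miss, frames [T, U]
T -> hit
Q -> miss, frames [U, T, Q]
U -> hit
Y -> miss, frames [T, Q, U, Y]
Q -> hit
Y -> hit
Q -> hit
T -> hit
Y -> hit
Q -> hit
Y -> hit
J -> miss, evict U, frames [T, Q, Y, J]
Page faults: 5.

5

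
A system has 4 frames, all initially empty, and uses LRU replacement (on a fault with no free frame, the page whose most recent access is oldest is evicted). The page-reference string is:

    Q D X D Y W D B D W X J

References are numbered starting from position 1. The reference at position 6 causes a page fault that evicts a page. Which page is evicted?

Q

pos 1: Q -> miss, frames [Q]
pos 2: D -> miss, frames [Q, D]
pos 3: X -> miss, frames [Q, D, X]
pos 4: D -> hit
pos 5: Y -> miss, frames [Q, X, D, Y]
pos 6: W -> miss, evict Q, frames [X, D, Y, W]
At position 6, page Q is evicted.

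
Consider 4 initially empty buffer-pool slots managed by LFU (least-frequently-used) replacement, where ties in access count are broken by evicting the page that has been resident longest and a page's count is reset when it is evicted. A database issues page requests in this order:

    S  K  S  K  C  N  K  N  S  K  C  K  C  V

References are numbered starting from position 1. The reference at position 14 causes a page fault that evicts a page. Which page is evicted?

N

pos 1: S -> miss, frames [S]
pos 2: K -> miss, frames [S, K]
pos 3: S -> hit
pos 4: K -> hit
pos 5: C -> miss, frames [S, K, C]
pos 6: N -> miss, frames [S, K, C, N]
pos 7: K -> hit
pos 8: N -> hit
pos 9: S -> hit
pos 10: K -> hit
pos 11: C -> hit
pos 12: K -> hit
pos 13: C -> hit
pos 14: V -> miss, evict N, frames [S, K, C, V]
At position 14, page N is evicted.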